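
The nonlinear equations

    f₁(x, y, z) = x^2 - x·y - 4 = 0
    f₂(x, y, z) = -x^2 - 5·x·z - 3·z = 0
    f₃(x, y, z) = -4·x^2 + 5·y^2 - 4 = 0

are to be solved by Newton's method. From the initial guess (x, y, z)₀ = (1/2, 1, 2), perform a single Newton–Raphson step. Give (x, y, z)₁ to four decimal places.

(-20.7500, -7.5000, 42.4545)

At (1/2, 1, 2): F = (-4.2500, -11.2500, 0.0000).
Jacobian J = [[2·x - y, -x, 0], [-2·x - 5·z, 0, -5·x - 3], [-8·x, 10·y, 0]].
At the point, J = [[0.0000, -0.5000, 0.0000], [-11.0000, 0.0000, -5.5000], [-4.0000, 10.0000, 0.0000]] (det J = -11.0000).
Solving J·Δ = −F gives Δ = (-21.2500, -8.5000, 40.4545).
Then the next iterate is (x, y, z)₁ = (-20.7500, -7.5000, 42.4545).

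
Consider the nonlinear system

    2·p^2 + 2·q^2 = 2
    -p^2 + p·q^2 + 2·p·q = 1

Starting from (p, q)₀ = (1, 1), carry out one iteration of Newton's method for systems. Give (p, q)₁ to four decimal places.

At (1, 1): F = (2.0000, 1.0000).
Jacobian J = [[4·p, 4·q], [-2·p + q^2 + 2·q, 2·p·q + 2·p]].
At the point, J = [[4.0000, 4.0000], [1.0000, 4.0000]] (det J = 12.0000).
Solving J·Δ = −F gives Δ = (-0.3333, -0.1667).
Then the next iterate is (p, q)₁ = (0.6667, 0.8333).

(0.6667, 0.8333)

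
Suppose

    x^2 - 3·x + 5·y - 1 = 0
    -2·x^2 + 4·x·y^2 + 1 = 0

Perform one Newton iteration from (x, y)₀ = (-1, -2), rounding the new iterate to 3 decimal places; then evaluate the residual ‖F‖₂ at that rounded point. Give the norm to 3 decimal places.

4.233

At (-1, -2): F = (-7.000, -17.000).
Jacobian J = [[2·x - 3, 5], [-4·x + 4·y^2, 8·x·y]].
At the point, J = [[-5.000, 5.000], [20.000, 16.000]] (det J = -180.000).
Solving J·Δ = −F gives Δ = (-0.150, 1.250).
Then the next iterate is (x, y)₁ = (-1.150, -0.750).
Re-evaluating at (-1.150, -0.750): F = (0.02250, -4.23250), so ‖F‖₂ = 4.233.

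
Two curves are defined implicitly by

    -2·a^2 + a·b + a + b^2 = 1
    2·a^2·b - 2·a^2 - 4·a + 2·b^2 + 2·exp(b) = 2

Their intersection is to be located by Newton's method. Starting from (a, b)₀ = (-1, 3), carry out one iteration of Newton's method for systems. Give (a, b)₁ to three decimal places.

(-0.569, 1.911)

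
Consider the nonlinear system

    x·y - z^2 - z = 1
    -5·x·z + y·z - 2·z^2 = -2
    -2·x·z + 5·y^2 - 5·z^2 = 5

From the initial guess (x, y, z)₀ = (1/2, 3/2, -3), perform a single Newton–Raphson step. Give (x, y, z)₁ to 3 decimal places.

(0.415, 1.440, -1.718)

At (1/2, 3/2, -3): F = (-6.250, -13.000, -35.750).
Jacobian J = [[y, x, -2·z - 1], [-5·z, z, -5·x + y - 4·z], [-2·z, 10·y, -2·x - 10·z]].
At the point, J = [[1.500, 0.500, 5.000], [15.000, -3.000, 11.000], [6.000, 15.000, 29.000]] (det J = 652.500).
Solving J·Δ = −F gives Δ = (-0.085, -0.060, 1.282).
Then the next iterate is (x, y, z)₁ = (0.415, 1.440, -1.718).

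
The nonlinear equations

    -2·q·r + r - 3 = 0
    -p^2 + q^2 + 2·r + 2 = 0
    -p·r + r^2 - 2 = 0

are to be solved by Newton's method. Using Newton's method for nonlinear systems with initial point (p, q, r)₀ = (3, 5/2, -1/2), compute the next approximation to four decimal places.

(3.5769, 3.5385, -0.4904)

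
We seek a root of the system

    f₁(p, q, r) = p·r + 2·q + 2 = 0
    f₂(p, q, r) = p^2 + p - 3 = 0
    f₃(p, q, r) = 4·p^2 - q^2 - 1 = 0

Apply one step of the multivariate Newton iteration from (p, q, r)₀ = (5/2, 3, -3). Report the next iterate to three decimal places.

(1.542, 2.306, -3.794)

At (5/2, 3, -3): F = (0.500, 5.750, 15.000).
Jacobian J = [[r, 2, p], [2·p + 1, 0, 0], [8·p, -2·q, 0]].
At the point, J = [[-3.000, 2.000, 2.500], [6.000, 0.000, 0.000], [20.000, -6.000, 0.000]] (det J = -90.000).
Solving J·Δ = −F gives Δ = (-0.958, -0.694, -0.794).
Then the next iterate is (p, q, r)₁ = (1.542, 2.306, -3.794).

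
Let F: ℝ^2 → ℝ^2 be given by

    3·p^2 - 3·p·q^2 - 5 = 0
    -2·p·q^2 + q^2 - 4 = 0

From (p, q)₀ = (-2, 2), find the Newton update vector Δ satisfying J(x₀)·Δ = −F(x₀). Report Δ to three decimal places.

(0.819, -0.472)

At (-2, 2): F = (31.000, 16.000).
Jacobian J = [[6·p - 3·q^2, -6·p·q], [-2·q^2, -4·p·q + 2·q]].
At the point, J = [[-24.000, 24.000], [-8.000, 20.000]] (det J = -288.000).
Solving J·Δ = −F gives Δ = (0.819, -0.472).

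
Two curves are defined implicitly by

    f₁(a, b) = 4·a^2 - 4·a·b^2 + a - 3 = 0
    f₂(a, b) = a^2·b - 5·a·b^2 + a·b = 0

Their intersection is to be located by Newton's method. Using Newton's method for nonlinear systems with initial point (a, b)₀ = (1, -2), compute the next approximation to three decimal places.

(0.710, -1.252)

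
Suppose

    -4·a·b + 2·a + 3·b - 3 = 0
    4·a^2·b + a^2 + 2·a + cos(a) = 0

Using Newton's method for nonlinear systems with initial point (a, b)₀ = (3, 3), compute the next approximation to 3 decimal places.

At (3, 3): F = (-24.000, 122.01001).
Jacobian J = [[-4·b + 2, -4·a + 3], [8·a·b + 2·a - sin(a) + 2, 4·a^2]].
At the point, J = [[-10.000, -9.000], [79.85888, 36.000]] (det J = 358.72992).
Solving J·Δ = −F gives Δ = (-0.653, -1.942).
Then the next iterate is (a, b)₁ = (2.347, 1.058).

(2.347, 1.058)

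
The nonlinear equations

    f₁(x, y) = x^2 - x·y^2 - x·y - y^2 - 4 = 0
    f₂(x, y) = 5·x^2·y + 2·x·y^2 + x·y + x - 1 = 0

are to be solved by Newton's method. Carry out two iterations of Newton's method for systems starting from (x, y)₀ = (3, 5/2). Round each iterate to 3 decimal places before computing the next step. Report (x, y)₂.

(1.771, 0.596)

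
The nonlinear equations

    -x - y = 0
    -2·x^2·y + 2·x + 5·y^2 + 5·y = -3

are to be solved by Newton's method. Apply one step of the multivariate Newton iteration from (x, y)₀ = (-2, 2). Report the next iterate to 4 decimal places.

(-15.0000, 15.0000)

At (-2, 2): F = (0.0000, 13.0000).
Jacobian J = [[-1, -1], [-4·x·y + 2, -2·x^2 + 10·y + 5]].
At the point, J = [[-1.0000, -1.0000], [18.0000, 17.0000]] (det J = 1.0000).
Solving J·Δ = −F gives Δ = (-13.0000, 13.0000).
Then the next iterate is (x, y)₁ = (-15.0000, 15.0000).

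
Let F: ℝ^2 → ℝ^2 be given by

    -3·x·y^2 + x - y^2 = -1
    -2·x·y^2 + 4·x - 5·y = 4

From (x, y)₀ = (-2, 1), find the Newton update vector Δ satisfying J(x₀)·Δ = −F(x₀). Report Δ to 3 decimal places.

(5.462, 0.692)

At (-2, 1): F = (4.000, -13.000).
Jacobian J = [[-3·y^2 + 1, -6·x·y - 2·y], [-2·y^2 + 4, -4·x·y - 5]].
At the point, J = [[-2.000, 10.000], [2.000, 3.000]] (det J = -26.000).
Solving J·Δ = −F gives Δ = (5.462, 0.692).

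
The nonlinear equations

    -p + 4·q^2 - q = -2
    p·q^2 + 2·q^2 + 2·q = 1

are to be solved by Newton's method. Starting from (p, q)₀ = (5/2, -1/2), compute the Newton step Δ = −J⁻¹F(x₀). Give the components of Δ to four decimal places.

At (5/2, -1/2): F = (1.0000, -0.8750).
Jacobian J = [[-1, 8·q - 1], [q^2, 2·p·q + 4·q + 2]].
At the point, J = [[-1.0000, -5.0000], [0.2500, -2.5000]] (det J = 3.7500).
Solving J·Δ = −F gives Δ = (1.8333, -0.1667).

(1.8333, -0.1667)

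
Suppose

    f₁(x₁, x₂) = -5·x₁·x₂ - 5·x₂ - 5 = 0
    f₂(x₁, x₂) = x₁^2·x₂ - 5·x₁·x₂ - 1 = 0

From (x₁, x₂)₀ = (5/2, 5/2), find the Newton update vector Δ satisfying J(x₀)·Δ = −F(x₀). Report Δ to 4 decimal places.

(-0.1760, -2.6600)

At (5/2, 5/2): F = (-48.7500, -16.6250).
Jacobian J = [[-5·x₂, -5·x₁ - 5], [2·x₁·x₂ - 5·x₂, x₁^2 - 5·x₁]].
At the point, J = [[-12.5000, -17.5000], [0.0000, -6.2500]] (det J = 78.1250).
Solving J·Δ = −F gives Δ = (-0.1760, -2.6600).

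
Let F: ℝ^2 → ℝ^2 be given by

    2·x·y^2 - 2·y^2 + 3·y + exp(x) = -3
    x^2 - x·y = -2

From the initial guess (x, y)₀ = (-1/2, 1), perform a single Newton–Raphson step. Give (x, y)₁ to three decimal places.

At (-1/2, 1): F = (3.60653, 2.750).
Jacobian J = [[2·y^2 + exp(x), 4·x·y - 4·y + 3], [2·x - y, -x]].
At the point, J = [[2.60653, -3.000], [-2.000, 0.500]] (det J = -4.69673).
Solving J·Δ = −F gives Δ = (2.140, 3.062).
Then the next iterate is (x, y)₁ = (1.640, 4.062).

(1.640, 4.062)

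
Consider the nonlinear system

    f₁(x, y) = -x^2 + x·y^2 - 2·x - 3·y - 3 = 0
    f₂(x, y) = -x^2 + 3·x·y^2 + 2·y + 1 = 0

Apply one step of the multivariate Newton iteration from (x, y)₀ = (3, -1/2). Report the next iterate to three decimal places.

At (3, -1/2): F = (-15.750, -6.750).
Jacobian J = [[-2·x + y^2 - 2, 2·x·y - 3], [-2·x + 3·y^2, 6·x·y + 2]].
At the point, J = [[-7.750, -6.000], [-5.250, -7.000]] (det J = 22.750).
Solving J·Δ = −F gives Δ = (-3.066, 1.335).
Then the next iterate is (x, y)₁ = (-0.066, 0.835).

(-0.066, 0.835)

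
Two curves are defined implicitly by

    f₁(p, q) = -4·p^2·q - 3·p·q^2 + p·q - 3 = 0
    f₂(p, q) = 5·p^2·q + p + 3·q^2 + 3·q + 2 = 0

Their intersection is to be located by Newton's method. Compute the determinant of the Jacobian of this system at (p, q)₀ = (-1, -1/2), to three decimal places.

J = [[-8·p·q - 3·q^2 + q, -4·p^2 - 6·p·q + p], [10·p·q + 1, 5·p^2 + 6·q + 3]].
At the point, J = [[-5.250, -8.000], [6.000, 5.000]].
det J = 21.750.

21.750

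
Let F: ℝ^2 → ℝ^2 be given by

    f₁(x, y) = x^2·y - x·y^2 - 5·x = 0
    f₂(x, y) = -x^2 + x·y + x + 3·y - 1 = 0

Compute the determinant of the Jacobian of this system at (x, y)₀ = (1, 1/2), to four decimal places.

-17.0000

J = [[2·x·y - y^2 - 5, x^2 - 2·x·y], [-2·x + y + 1, x + 3]].
At the point, J = [[-4.2500, 0.0000], [-0.5000, 4.0000]].
det J = -17.0000.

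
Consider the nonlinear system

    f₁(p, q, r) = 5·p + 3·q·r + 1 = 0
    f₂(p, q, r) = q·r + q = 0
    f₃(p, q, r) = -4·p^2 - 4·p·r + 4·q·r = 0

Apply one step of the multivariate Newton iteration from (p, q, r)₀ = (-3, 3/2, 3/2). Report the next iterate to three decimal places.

At (-3, 3/2, 3/2): F = (-7.250, 3.750, -9.000).
Jacobian J = [[5, 3·r, 3·q], [0, r + 1, q], [-8·p - 4·r, 4·r, -4·p + 4·q]].
At the point, J = [[5.000, 4.500, 4.500], [0.000, 2.500, 1.500], [18.000, 6.000, 18.000]] (det J = 99.000).
Solving J·Δ = −F gives Δ = (4.273, 0.955, -4.091).
Then the next iterate is (p, q, r)₁ = (1.273, 2.455, -2.591).

(1.273, 2.455, -2.591)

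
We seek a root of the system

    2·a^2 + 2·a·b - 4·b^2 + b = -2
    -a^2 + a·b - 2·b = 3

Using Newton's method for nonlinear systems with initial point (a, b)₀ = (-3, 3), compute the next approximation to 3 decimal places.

(-0.842, 1.485)

At (-3, 3): F = (-31.000, -27.000).
Jacobian J = [[4·a + 2·b, 2·a - 8·b + 1], [-2·a + b, a - 2]].
At the point, J = [[-6.000, -29.000], [9.000, -5.000]] (det J = 291.000).
Solving J·Δ = −F gives Δ = (2.158, -1.515).
Then the next iterate is (a, b)₁ = (-0.842, 1.485).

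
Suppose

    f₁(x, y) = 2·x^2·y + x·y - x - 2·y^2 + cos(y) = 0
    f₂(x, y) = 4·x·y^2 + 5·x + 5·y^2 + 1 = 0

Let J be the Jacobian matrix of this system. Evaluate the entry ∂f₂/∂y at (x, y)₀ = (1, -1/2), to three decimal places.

-9.000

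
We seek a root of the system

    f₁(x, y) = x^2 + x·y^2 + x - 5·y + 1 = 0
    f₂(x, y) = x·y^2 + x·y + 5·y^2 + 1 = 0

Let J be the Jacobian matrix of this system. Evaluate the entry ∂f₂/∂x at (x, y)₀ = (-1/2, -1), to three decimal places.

∂f₂/∂x = y^2 + y.
At (-1/2, -1) this is 0.000.

0.000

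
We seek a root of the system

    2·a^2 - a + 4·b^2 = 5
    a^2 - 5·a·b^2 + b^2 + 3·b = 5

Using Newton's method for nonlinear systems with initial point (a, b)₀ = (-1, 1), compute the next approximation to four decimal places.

At (-1, 1): F = (2.0000, 5.0000).
Jacobian J = [[4·a - 1, 8·b], [2·a - 5·b^2, -10·a·b + 2·b + 3]].
At the point, J = [[-5.0000, 8.0000], [-7.0000, 15.0000]] (det J = -19.0000).
Solving J·Δ = −F gives Δ = (-0.5263, -0.5789).
Then the next iterate is (a, b)₁ = (-1.5263, 0.4211).

(-1.5263, 0.4211)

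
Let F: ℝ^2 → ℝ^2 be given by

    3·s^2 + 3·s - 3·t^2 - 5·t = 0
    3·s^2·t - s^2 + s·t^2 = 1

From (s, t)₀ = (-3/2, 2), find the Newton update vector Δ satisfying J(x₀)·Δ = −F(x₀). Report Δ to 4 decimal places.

At (-3/2, 2): F = (-19.7500, 4.2500).
Jacobian J = [[6·s + 3, -6·t - 5], [6·s·t - 2·s + t^2, 3·s^2 + 2·s·t]].
At the point, J = [[-6.0000, -17.0000], [-11.0000, 0.7500]] (det J = -191.5000).
Solving J·Δ = −F gives Δ = (0.2999, -1.2676).

(0.2999, -1.2676)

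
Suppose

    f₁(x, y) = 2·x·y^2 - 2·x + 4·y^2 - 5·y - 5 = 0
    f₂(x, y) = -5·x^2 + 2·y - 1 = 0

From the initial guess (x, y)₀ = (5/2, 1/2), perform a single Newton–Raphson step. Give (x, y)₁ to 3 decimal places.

At (5/2, 1/2): F = (-10.250, -31.250).
Jacobian J = [[2·y^2 - 2, 4·x·y + 8·y - 5], [-10·x, 2]].
At the point, J = [[-1.500, 4.000], [-25.000, 2.000]] (det J = 97.000).
Solving J·Δ = −F gives Δ = (-1.077, 2.159).
Then the next iterate is (x, y)₁ = (1.423, 2.659).

(1.423, 2.659)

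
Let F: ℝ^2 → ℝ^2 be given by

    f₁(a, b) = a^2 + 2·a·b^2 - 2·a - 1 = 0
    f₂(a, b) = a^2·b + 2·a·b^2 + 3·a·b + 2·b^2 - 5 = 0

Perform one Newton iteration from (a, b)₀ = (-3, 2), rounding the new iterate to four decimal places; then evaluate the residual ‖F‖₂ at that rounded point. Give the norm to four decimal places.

At (-3, 2): F = (-10.0000, -21.0000).
Jacobian J = [[2·a + 2·b^2 - 2, 4·a·b], [2·a·b + 2·b^2 + 3·b, a^2 + 4·a·b + 3·a + 4·b]].
At the point, J = [[0.0000, -24.0000], [2.0000, -16.0000]] (det J = 48.0000).
Solving J·Δ = −F gives Δ = (7.1667, -0.4167).
Then the next iterate is (a, b)₁ = (4.1667, 1.5833).
Re-evaluating at (4.1667, 1.5833): F = (28.918480, 68.183864), so ‖F‖₂ = 74.0629.

74.0629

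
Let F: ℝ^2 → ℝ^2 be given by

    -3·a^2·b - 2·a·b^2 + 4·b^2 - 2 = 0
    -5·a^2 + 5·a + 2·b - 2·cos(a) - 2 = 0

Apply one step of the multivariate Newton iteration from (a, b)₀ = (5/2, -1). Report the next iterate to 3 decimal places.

At (5/2, -1): F = (15.750, -21.14771).
Jacobian J = [[-6·a·b - 2·b^2, -3·a^2 - 4·a·b + 8·b], [-10·a + 2·sin(a) + 5, 2]].
At the point, J = [[13.000, -16.750], [-18.80306, 2.000]] (det J = -288.95118).
Solving J·Δ = −F gives Δ = (-1.117, 0.073).
Then the next iterate is (a, b)₁ = (1.383, -0.927).

(1.383, -0.927)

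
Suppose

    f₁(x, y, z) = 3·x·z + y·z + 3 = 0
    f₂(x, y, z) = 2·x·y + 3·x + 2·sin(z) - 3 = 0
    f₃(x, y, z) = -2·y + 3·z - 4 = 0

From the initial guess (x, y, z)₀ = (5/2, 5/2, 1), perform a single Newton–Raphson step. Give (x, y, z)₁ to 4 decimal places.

At (5/2, 5/2, 1): F = (13.0000, 18.682942, -6.0000).
Jacobian J = [[3·z, z, 3·x + y], [2·y + 3, 2·x, 2·cos(z)], [0, -2, 3]].
At the point, J = [[3.0000, 1.0000, 10.0000], [8.0000, 5.0000, 1.080605], [0.0000, -2.0000, 3.0000]] (det J = -132.516372).
Solving J·Δ = −F gives Δ = (0.6558, -4.5610, -1.0406).
Then the next iterate is (x, y, z)₁ = (3.1558, -2.0610, -0.0406).

(3.1558, -2.0610, -0.0406)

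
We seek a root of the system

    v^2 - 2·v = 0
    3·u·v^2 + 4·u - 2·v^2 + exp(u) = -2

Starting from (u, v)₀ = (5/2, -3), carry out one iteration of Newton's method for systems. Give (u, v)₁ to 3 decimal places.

At (5/2, -3): F = (15.000, 73.68249).
Jacobian J = [[0, 2·v - 2], [3·v^2 + exp(u) + 4, 6·u·v - 4·v]].
At the point, J = [[0.000, -8.000], [43.18249, -33.000]] (det J = 345.45995).
Solving J·Δ = −F gives Δ = (-0.273, 1.875).
Then the next iterate is (u, v)₁ = (2.227, -1.125).

(2.227, -1.125)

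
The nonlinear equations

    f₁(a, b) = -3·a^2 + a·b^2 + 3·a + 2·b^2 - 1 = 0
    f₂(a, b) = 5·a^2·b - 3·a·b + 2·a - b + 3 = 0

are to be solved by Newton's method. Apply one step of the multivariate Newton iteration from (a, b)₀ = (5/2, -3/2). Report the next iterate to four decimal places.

At (5/2, -3/2): F = (-2.1250, -26.1250).
Jacobian J = [[-6·a + b^2 + 3, 2·a·b + 4·b], [10·a·b - 3·b + 2, 5·a^2 - 3·a - 1]].
At the point, J = [[-9.7500, -13.5000], [-31.0000, 22.7500]] (det J = -640.3125).
Solving J·Δ = −F gives Δ = (-0.6263, 0.2949).
Then the next iterate is (a, b)₁ = (1.8737, -1.2051).

(1.8737, -1.2051)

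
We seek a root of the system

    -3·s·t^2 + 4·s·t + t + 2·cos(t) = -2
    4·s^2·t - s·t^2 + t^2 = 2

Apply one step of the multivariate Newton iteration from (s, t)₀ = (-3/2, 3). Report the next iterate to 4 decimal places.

At (-3/2, 3): F = (25.520015, 47.5000).
Jacobian J = [[-3·t^2 + 4·t, -6·s·t + 4·s - 2·sin(t) + 1], [8·s·t - t^2, 4·s^2 - 2·s·t + 2·t]].
At the point, J = [[-15.0000, 21.717760], [-45.0000, 24.0000]] (det J = 617.299199).
Solving J·Δ = −F gives Δ = (0.6789, -0.7061).
Then the next iterate is (s, t)₁ = (-0.8211, 2.2939).

(-0.8211, 2.2939)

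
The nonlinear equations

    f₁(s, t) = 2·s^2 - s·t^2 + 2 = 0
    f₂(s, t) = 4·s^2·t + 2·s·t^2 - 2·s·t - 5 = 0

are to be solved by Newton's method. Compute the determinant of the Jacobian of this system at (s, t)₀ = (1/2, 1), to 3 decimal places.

J = [[4·s - t^2, -2·s·t], [8·s·t + 2·t^2 - 2·t, 4·s^2 + 4·s·t - 2·s]].
At the point, J = [[1.000, -1.000], [4.000, 2.000]].
det J = 6.000.

6.000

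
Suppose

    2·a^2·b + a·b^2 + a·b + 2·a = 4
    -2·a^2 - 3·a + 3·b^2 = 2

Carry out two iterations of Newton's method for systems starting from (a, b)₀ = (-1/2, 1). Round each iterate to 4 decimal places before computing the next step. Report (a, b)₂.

(1.0456, 1.1673)

At (-1/2, 1): F = (-5.5000, 2.0000).
Jacobian J = [[4·a·b + b^2 + b + 2, 2·a^2 + 2·a·b + a], [-4·a - 3, 6·b]].
At the point, J = [[2.0000, -1.0000], [-1.0000, 6.0000]] (det J = 11.0000).
Solving J·Δ = −F gives Δ = (2.8182, 0.1364).
Then the next iterate is (a, b)₁ = (2.3182, 1.1364).
Round to (2.3182, 1.1364) and repeat: F = (18.478681, -15.828488), J = [[14.965415, 18.335107], [-12.2728, 6.8184]].
Δ = (-1.2726, 0.0309), so (a, b)₂ = (1.0456, 1.1673).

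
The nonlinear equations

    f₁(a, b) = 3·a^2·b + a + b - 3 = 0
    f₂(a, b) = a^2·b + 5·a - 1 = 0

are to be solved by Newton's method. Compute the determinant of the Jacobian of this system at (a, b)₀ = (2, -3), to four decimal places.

-49.0000

J = [[6·a·b + 1, 3·a^2 + 1], [2·a·b + 5, a^2]].
At the point, J = [[-35.0000, 13.0000], [-7.0000, 4.0000]].
det J = -49.0000.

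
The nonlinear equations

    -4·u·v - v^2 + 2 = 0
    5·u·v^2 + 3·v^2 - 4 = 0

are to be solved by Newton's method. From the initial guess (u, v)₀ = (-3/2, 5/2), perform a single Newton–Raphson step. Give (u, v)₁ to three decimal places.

(-0.417, 2.576)

At (-3/2, 5/2): F = (10.750, -32.125).
Jacobian J = [[-4·v, -4·u - 2·v], [5·v^2, 10·u·v + 6·v]].
At the point, J = [[-10.000, 1.000], [31.250, -22.500]] (det J = 193.750).
Solving J·Δ = −F gives Δ = (1.083, 0.076).
Then the next iterate is (u, v)₁ = (-0.417, 2.576).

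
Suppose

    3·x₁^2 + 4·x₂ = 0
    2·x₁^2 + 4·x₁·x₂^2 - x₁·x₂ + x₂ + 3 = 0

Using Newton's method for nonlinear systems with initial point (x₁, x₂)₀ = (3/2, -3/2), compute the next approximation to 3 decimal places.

At (3/2, -3/2): F = (0.750, 21.750).
Jacobian J = [[6·x₁, 4], [4·x₁ + 4·x₂^2 - x₂, 8·x₁·x₂ - x₁ + 1]].
At the point, J = [[9.000, 4.000], [16.500, -18.500]] (det J = -232.500).
Solving J·Δ = −F gives Δ = (-0.434, 0.789).
Then the next iterate is (x₁, x₂)₁ = (1.066, -0.711).

(1.066, -0.711)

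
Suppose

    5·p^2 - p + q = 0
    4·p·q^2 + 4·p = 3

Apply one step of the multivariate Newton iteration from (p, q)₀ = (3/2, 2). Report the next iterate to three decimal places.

At (3/2, 2): F = (11.750, 27.000).
Jacobian J = [[10·p - 1, 1], [4·q^2 + 4, 8·p·q]].
At the point, J = [[14.000, 1.000], [20.000, 24.000]] (det J = 316.000).
Solving J·Δ = −F gives Δ = (-0.807, -0.453).
Then the next iterate is (p, q)₁ = (0.693, 1.547).

(0.693, 1.547)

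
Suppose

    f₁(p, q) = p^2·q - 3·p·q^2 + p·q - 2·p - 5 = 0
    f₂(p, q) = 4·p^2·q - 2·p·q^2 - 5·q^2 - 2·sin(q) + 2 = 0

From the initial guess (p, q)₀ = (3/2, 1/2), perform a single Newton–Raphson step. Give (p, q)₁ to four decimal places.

(-0.2331, -7.4335)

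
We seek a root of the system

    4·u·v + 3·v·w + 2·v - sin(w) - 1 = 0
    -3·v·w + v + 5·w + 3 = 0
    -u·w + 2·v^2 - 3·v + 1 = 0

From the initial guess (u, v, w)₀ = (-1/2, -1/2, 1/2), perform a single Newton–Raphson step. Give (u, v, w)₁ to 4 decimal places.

At (-1/2, -1/2, 1/2): F = (-2.229426, 5.7500, 3.2500).
Jacobian J = [[4·v, 4·u + 3·w + 2, 3·v - cos(w)], [0, -3·w + 1, -3·v + 5], [-w, 4·v - 3, -u]].
At the point, J = [[-2.0000, 1.5000, -2.377583], [0.0000, -0.5000, 6.5000], [-0.5000, -5.0000, 0.5000]] (det J = -68.780604).
Solving J·Δ = −F gives Δ = (0.2903, 0.5366, -0.8433).
Then the next iterate is (u, v, w)₁ = (-0.2097, 0.0366, -0.3433).

(-0.2097, 0.0366, -0.3433)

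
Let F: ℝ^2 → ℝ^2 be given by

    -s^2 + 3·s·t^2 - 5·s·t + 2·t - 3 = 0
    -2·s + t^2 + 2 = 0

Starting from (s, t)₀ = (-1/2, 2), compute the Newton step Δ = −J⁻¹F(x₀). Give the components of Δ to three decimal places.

At (-1/2, 2): F = (-0.250, 7.000).
Jacobian J = [[-2·s + 3·t^2 - 5·t, 6·s·t - 5·s + 2], [-2, 2·t]].
At the point, J = [[3.000, -1.500], [-2.000, 4.000]] (det J = 9.000).
Solving J·Δ = −F gives Δ = (-1.056, -2.278).

(-1.056, -2.278)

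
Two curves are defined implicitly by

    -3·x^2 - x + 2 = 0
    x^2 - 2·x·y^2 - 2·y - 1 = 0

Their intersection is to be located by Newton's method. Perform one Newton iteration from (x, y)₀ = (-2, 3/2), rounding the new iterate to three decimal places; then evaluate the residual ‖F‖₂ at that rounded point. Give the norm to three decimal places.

2.524

At (-2, 3/2): F = (-8.000, 9.000).
Jacobian J = [[-6·x - 1, 0], [2·x - 2·y^2, -4·x·y - 2]].
At the point, J = [[11.000, 0.000], [-8.500, 10.000]] (det J = 110.000).
Solving J·Δ = −F gives Δ = (0.727, -0.282).
Then the next iterate is (x, y)₁ = (-1.273, 1.218).
Re-evaluating at (-1.273, 1.218): F = (-1.58859, 1.96158), so ‖F‖₂ = 2.524.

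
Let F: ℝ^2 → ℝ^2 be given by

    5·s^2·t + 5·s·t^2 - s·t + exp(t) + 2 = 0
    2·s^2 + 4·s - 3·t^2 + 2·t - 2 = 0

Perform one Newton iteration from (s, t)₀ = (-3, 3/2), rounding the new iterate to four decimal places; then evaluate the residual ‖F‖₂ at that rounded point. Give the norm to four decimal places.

10.0528

At (-3, 3/2): F = (44.731689, 0.2500).
Jacobian J = [[10·s·t + 5·t^2 - t, 5·s^2 + 10·s·t - s + exp(t)], [4·s + 4, -6·t + 2]].
At the point, J = [[-35.2500, 7.481689], [-8.0000, -7.0000]] (det J = 306.603513).
Solving J·Δ = −F gives Δ = (1.0274, -1.1384).
Then the next iterate is (s, t)₁ = (-1.9726, 0.3616).
Re-evaluating at (-1.9726, 0.3616): F = (9.894485, -1.777162), so ‖F‖₂ = 10.0528.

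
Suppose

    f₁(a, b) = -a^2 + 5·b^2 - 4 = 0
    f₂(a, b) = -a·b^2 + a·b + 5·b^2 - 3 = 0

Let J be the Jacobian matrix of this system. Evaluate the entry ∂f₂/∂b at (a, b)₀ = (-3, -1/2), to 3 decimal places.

-11.000

∂f₂/∂b = -2·a·b + a + 10·b.
At (-3, -1/2) this is -11.000.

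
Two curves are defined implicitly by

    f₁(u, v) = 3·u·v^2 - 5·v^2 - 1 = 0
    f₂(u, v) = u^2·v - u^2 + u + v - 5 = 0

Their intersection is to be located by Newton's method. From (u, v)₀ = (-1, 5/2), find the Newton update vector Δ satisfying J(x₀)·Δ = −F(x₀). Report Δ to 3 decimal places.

(-4.282, -3.282)

At (-1, 5/2): F = (-51.000, -2.000).
Jacobian J = [[3·v^2, 6·u·v - 10·v], [2·u·v - 2·u + 1, u^2 + 1]].
At the point, J = [[18.750, -40.000], [-2.000, 2.000]] (det J = -42.500).
Solving J·Δ = −F gives Δ = (-4.282, -3.282).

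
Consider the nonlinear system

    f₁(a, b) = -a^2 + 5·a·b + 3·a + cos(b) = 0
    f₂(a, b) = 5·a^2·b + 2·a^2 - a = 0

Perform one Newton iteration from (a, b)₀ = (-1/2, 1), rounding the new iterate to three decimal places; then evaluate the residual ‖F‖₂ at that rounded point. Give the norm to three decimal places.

At (-1/2, 1): F = (-3.70970, 2.250).
Jacobian J = [[-2·a + 5·b + 3, 5·a - sin(b)], [10·a·b + 4·a - 1, 5·a^2]].
At the point, J = [[9.000, -3.34147], [-8.000, 1.250]] (det J = -15.48177).
Solving J·Δ = −F gives Δ = (0.186, -0.609).
Then the next iterate is (a, b)₁ = (-0.314, 0.391).
Re-evaluating at (-0.314, 0.391): F = (-0.72994, 0.70395), so ‖F‖₂ = 1.014.

1.014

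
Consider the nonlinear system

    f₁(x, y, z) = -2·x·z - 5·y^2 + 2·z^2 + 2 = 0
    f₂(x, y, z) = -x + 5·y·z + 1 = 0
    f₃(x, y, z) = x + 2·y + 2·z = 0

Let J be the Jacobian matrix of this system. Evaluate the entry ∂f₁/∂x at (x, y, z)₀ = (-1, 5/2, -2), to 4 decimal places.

4.0000

∂f₁/∂x = -2·z.
At (-1, 5/2, -2) this is 4.0000.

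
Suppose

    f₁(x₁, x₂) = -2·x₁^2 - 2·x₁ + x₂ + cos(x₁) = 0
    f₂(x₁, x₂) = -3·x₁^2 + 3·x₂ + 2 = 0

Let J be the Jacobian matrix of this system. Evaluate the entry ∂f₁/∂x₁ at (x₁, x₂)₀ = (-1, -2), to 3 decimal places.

2.841

∂f₁/∂x₁ = -4·x₁ - sin(x₁) - 2.
At (-1, -2) this is 2.841.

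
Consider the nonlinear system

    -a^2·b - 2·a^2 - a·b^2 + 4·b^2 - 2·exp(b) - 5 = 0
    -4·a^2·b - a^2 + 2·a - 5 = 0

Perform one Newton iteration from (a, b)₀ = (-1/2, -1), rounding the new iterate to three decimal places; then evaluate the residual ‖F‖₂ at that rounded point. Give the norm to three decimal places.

98.588

At (-1/2, -1): F = (-1.48576, -5.250).
Jacobian J = [[-2·a·b - 4·a - b^2, -a^2 - 2·a·b + 8·b - 2·exp(b)], [-8·a·b - 2·a + 2, -4·a^2]].
At the point, J = [[0.000, -9.98576], [-1.000, -1.000]] (det J = -9.98576).
Solving J·Δ = −F gives Δ = (-5.101, -0.149).
Then the next iterate is (a, b)₁ = (-5.601, -1.149).
Re-evaluating at (-5.601, -1.149): F = (-19.65555, 96.60884), so ‖F‖₂ = 98.588.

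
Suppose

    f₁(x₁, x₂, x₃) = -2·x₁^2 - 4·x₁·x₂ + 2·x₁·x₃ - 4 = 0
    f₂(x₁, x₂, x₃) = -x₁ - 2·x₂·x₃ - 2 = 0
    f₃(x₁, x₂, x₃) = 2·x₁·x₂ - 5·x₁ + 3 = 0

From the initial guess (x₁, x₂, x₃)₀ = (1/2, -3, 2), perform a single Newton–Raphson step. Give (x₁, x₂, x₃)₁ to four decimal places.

At (1/2, -3, 2): F = (3.5000, 9.5000, -2.5000).
Jacobian J = [[-4·x₁ - 4·x₂ + 2·x₃, -4·x₁, 2·x₁], [-1, -2·x₃, -2·x₂], [2·x₂ - 5, 2·x₁, 0]].
At the point, J = [[14.0000, -2.0000, 1.0000], [-1.0000, -4.0000, 6.0000], [-11.0000, 1.0000, 0.0000]] (det J = 3.0000).
Solving J·Δ = −F gives Δ = (-2.8333, -28.6667, -21.1667).
Then the next iterate is (x₁, x₂, x₃)₁ = (-2.3333, -31.6667, -19.1667).

(-2.3333, -31.6667, -19.1667)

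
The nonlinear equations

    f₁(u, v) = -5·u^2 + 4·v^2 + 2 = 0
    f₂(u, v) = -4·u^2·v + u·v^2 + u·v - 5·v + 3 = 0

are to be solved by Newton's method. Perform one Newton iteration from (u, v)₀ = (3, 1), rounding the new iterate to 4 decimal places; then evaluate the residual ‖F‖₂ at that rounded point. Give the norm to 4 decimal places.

12.4438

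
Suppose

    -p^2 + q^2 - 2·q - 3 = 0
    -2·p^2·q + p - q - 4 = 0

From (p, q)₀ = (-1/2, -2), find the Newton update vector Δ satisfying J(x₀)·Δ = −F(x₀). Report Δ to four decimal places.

(-0.8269, 0.6538)

At (-1/2, -2): F = (4.7500, -1.5000).
Jacobian J = [[-2·p, 2·q - 2], [-4·p·q + 1, -2·p^2 - 1]].
At the point, J = [[1.0000, -6.0000], [-3.0000, -1.5000]] (det J = -19.5000).
Solving J·Δ = −F gives Δ = (-0.8269, 0.6538).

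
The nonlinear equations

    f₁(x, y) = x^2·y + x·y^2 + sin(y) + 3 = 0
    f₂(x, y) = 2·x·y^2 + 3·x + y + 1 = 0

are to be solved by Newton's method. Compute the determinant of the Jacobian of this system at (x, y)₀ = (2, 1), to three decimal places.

2.298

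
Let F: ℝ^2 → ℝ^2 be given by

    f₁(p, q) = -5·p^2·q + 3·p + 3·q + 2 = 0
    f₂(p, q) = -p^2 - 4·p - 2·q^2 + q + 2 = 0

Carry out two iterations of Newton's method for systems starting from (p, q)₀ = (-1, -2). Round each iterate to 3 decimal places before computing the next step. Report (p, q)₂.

At (-1, -2): F = (3.000, -5.000).
Jacobian J = [[-10·p·q + 3, -5·p^2 + 3], [-2·p - 4, -4·q + 1]].
At the point, J = [[-17.000, -2.000], [-2.000, 9.000]] (det J = -157.000).
Solving J·Δ = −F gives Δ = (0.108, 0.580).
Then the next iterate is (p, q)₁ = (-0.892, -1.420).
Round to (-0.892, -1.420) and repeat: F = (0.71321, -0.68046), J = [[-9.66640, -0.97832], [-2.216, 6.680]].
Δ = (0.061, 0.122), so (p, q)₂ = (-0.831, -1.298).

(-0.831, -1.298)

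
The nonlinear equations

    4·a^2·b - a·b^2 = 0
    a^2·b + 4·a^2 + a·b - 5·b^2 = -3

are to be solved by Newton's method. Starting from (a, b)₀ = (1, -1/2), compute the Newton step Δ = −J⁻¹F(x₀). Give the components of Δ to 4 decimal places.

(-0.6345, -0.0894)

At (1, -1/2): F = (-2.2500, 4.7500).
Jacobian J = [[8·a·b - b^2, 4·a^2 - 2·a·b], [2·a·b + 8·a + b, a^2 + a - 10·b]].
At the point, J = [[-4.2500, 5.0000], [6.5000, 7.0000]] (det J = -62.2500).
Solving J·Δ = −F gives Δ = (-0.6345, -0.0894).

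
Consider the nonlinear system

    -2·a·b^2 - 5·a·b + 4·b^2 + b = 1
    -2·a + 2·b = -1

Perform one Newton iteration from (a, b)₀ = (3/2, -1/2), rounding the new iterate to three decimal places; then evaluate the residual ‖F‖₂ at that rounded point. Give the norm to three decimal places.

0.399

At (3/2, -1/2): F = (2.500, -3.000).
Jacobian J = [[-2·b^2 - 5·b, -4·a·b - 5·a + 8·b + 1], [-2, 2]].
At the point, J = [[2.000, -7.500], [-2.000, 2.000]] (det J = -11.000).
Solving J·Δ = −F gives Δ = (-1.591, -0.091).
Then the next iterate is (a, b)₁ = (-0.091, -0.591).
Re-evaluating at (-0.091, -0.591): F = (-0.39921, 0.000), so ‖F‖₂ = 0.399.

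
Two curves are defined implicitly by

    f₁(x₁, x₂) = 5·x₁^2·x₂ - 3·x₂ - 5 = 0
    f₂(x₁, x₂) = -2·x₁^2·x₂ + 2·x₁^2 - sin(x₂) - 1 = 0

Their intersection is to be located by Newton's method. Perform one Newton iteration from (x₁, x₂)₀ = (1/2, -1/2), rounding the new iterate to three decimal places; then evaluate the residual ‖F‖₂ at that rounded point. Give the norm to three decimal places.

0.274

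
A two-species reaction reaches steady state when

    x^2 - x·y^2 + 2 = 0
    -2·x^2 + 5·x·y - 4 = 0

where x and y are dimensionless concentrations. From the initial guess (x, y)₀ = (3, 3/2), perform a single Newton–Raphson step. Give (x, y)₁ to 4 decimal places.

At (3, 3/2): F = (4.2500, 0.5000).
Jacobian J = [[2·x - y^2, -2·x·y], [-4·x + 5·y, 5·x]].
At the point, J = [[3.7500, -9.0000], [-4.5000, 15.0000]] (det J = 15.7500).
Solving J·Δ = −F gives Δ = (-4.3333, -1.3333).
Then the next iterate is (x, y)₁ = (-1.3333, 0.1667).

(-1.3333, 0.1667)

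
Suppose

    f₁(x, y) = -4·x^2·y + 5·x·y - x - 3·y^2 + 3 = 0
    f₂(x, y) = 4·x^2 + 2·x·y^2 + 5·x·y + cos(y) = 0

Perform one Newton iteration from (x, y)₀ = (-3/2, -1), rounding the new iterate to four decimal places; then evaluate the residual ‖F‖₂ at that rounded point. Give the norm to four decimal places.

6.0458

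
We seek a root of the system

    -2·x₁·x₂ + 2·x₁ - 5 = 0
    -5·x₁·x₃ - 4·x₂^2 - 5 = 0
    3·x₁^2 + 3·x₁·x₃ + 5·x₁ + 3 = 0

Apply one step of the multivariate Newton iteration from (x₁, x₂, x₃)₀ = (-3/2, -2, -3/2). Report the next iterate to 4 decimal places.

(-0.0151, -0.3032, -2.3048)

At (-3/2, -2, -3/2): F = (-14.0000, -32.2500, 9.0000).
Jacobian J = [[-2·x₂ + 2, -2·x₁, 0], [-5·x₃, -8·x₂, -5·x₁], [6·x₁ + 3·x₃ + 5, 0, 3·x₁]].
At the point, J = [[6.0000, 3.0000, 0.0000], [7.5000, 16.0000, 7.5000], [-8.5000, 0.0000, -4.5000]] (det J = -522.0000).
Solving J·Δ = −F gives Δ = (1.4849, 1.6968, -0.8048).
Then the next iterate is (x₁, x₂, x₃)₁ = (-0.0151, -0.3032, -2.3048).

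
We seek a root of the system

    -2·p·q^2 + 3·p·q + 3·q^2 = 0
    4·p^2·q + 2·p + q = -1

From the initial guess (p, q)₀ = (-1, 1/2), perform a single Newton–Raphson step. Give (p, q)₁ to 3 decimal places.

(-0.528, 0.389)

At (-1, 1/2): F = (-0.250, 1.500).
Jacobian J = [[-2·q^2 + 3·q, -4·p·q + 3·p + 6·q], [8·p·q + 2, 4·p^2 + 1]].
At the point, J = [[1.000, 2.000], [-2.000, 5.000]] (det J = 9.000).
Solving J·Δ = −F gives Δ = (0.472, -0.111).
Then the next iterate is (p, q)₁ = (-0.528, 0.389).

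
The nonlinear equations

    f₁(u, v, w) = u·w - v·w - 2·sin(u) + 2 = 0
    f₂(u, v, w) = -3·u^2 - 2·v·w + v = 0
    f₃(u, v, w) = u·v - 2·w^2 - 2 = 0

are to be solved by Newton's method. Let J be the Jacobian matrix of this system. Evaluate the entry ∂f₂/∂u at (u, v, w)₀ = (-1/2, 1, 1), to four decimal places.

3.0000

∂f₂/∂u = -6·u.
At (-1/2, 1, 1) this is 3.0000.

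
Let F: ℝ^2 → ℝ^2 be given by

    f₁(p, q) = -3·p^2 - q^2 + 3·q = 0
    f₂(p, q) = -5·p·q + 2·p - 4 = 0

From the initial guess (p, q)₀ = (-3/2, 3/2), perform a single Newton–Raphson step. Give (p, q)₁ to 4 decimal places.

At (-3/2, 3/2): F = (-4.5000, 4.2500).
Jacobian J = [[-6·p, -2·q + 3], [-5·q + 2, -5·p]].
At the point, J = [[9.0000, 0.0000], [-5.5000, 7.5000]] (det J = 67.5000).
Solving J·Δ = −F gives Δ = (0.5000, -0.2000).
Then the next iterate is (p, q)₁ = (-1.0000, 1.3000).

(-1.0000, 1.3000)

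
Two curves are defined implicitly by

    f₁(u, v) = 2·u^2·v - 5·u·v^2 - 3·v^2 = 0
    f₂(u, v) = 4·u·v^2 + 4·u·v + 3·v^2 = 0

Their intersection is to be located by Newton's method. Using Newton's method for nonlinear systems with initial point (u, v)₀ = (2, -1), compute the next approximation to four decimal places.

At (2, -1): F = (-21.0000, 3.0000).
Jacobian J = [[4·u·v - 5·v^2, 2·u^2 - 10·u·v - 6·v], [4·v^2 + 4·v, 8·u·v + 4·u + 6·v]].
At the point, J = [[-13.0000, 34.0000], [0.0000, -14.0000]] (det J = 182.0000).
Solving J·Δ = −F gives Δ = (-1.0549, 0.2143).
Then the next iterate is (u, v)₁ = (0.9451, -0.7857).

(0.9451, -0.7857)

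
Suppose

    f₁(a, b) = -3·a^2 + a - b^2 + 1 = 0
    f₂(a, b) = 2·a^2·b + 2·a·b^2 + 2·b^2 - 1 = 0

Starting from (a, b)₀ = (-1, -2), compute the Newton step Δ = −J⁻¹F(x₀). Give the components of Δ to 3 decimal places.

(0.120, 1.540)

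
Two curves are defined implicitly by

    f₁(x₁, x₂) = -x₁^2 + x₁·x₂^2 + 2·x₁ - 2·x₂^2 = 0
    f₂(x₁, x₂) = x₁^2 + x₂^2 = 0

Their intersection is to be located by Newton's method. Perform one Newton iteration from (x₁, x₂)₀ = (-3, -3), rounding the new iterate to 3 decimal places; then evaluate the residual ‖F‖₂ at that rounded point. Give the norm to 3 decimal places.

17.212

At (-3, -3): F = (-60.000, 18.000).
Jacobian J = [[-2·x₁ + x₂^2 + 2, 2·x₁·x₂ - 4·x₂], [2·x₁, 2·x₂]].
At the point, J = [[17.000, 30.000], [-6.000, -6.000]] (det J = 78.000).
Solving J·Δ = −F gives Δ = (2.308, 0.692).
Then the next iterate is (x₁, x₂)₁ = (-0.692, -2.308).
Re-evaluating at (-0.692, -2.308): F = (-16.20278, 5.80573), so ‖F‖₂ = 17.212.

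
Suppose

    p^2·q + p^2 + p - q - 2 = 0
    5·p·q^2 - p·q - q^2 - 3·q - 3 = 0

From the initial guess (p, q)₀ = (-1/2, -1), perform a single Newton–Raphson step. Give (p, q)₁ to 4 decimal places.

(0.5833, -1.5556)

At (-1/2, -1): F = (-1.5000, -4.0000).
Jacobian J = [[2·p·q + 2·p + 1, p^2 - 1], [5·q^2 - q, 10·p·q - p - 2·q - 3]].
At the point, J = [[1.0000, -0.7500], [6.0000, 4.5000]] (det J = 9.0000).
Solving J·Δ = −F gives Δ = (1.0833, -0.5556).
Then the next iterate is (p, q)₁ = (0.5833, -1.5556).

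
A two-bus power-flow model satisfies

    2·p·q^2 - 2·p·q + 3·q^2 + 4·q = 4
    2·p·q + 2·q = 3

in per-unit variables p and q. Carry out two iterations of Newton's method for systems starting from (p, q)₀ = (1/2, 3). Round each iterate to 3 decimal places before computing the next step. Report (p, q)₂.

(0.499, 0.840)

At (1/2, 3): F = (41.000, 6.000).
Jacobian J = [[2·q^2 - 2·q, 4·p·q - 2·p + 6·q + 4], [2·q, 2·p + 2]].
At the point, J = [[12.000, 27.000], [6.000, 3.000]] (det J = -126.000).
Solving J·Δ = −F gives Δ = (-0.310, -1.381).
Then the next iterate is (p, q)₁ = (0.190, 1.619).
Round to (0.190, 1.619) and repeat: F = (10.72030, 0.85322), J = [[2.00432, 14.56444], [3.238, 2.380]].
Δ = (0.309, -0.779), so (p, q)₂ = (0.499, 0.840).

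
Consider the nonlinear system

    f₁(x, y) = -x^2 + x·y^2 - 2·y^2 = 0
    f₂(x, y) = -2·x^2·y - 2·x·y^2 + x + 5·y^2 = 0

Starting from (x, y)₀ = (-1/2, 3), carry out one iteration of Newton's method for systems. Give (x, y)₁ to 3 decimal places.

At (-1/2, 3): F = (-22.750, 52.000).
Jacobian J = [[-2·x + y^2, 2·x·y - 4·y], [-4·x·y - 2·y^2 + 1, -2·x^2 - 4·x·y + 10·y]].
At the point, J = [[10.000, -15.000], [-11.000, 35.500]] (det J = 190.000).
Solving J·Δ = −F gives Δ = (0.145, -1.420).
Then the next iterate is (x, y)₁ = (-0.355, 1.580).

(-0.355, 1.580)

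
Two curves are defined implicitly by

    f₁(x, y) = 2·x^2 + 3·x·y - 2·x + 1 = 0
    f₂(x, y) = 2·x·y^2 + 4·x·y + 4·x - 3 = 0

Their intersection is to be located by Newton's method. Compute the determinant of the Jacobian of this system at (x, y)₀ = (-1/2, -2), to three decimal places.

-14.000

J = [[4·x + 3·y - 2, 3·x], [2·y^2 + 4·y + 4, 4·x·y + 4·x]].
At the point, J = [[-10.000, -1.500], [4.000, 2.000]].
det J = -14.000.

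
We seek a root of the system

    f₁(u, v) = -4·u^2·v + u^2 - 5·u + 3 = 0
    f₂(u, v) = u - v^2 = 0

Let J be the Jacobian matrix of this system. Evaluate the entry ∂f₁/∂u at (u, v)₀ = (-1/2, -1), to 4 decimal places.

-10.0000

∂f₁/∂u = -8·u·v + 2·u - 5.
At (-1/2, -1) this is -10.0000.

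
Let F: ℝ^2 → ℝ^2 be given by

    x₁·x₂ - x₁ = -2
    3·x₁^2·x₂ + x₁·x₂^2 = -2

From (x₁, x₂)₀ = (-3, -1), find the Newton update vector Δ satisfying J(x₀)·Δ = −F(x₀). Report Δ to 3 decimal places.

At (-3, -1): F = (8.000, -28.000).
Jacobian J = [[x₂ - 1, x₁], [6·x₁·x₂ + x₂^2, 3·x₁^2 + 2·x₁·x₂]].
At the point, J = [[-2.000, -3.000], [19.000, 33.000]] (det J = -9.000).
Solving J·Δ = −F gives Δ = (20.000, -10.667).

(20.000, -10.667)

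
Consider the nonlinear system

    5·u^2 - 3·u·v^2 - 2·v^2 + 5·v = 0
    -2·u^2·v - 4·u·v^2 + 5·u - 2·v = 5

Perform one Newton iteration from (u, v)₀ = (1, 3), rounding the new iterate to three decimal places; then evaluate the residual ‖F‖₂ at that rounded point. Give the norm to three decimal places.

14.235

At (1, 3): F = (-25.000, -48.000).
Jacobian J = [[10·u - 3·v^2, -6·u·v - 4·v + 5], [-4·u·v - 4·v^2 + 5, -2·u^2 - 8·u·v - 2]].
At the point, J = [[-17.000, -25.000], [-43.000, -28.000]] (det J = -599.000).
Solving J·Δ = −F gives Δ = (-0.835, -0.432).
Then the next iterate is (u, v)₁ = (0.165, 2.568).
Re-evaluating at (0.165, 2.568): F = (-3.47746, -13.80328), so ‖F‖₂ = 14.235.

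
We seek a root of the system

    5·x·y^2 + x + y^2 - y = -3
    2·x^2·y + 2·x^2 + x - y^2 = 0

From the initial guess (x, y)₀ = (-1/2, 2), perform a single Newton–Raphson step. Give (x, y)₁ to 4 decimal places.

(-0.5161, 1.1659)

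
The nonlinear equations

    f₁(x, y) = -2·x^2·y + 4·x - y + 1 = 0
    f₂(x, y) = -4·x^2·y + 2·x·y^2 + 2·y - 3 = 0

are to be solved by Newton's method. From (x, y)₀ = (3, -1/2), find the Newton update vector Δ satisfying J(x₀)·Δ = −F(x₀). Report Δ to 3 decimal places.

At (3, -1/2): F = (22.500, 15.500).
Jacobian J = [[-4·x·y + 4, -2·x^2 - 1], [-8·x·y + 2·y^2, -4·x^2 + 4·x·y + 2]].
At the point, J = [[10.000, -19.000], [12.500, -40.000]] (det J = -162.500).
Solving J·Δ = −F gives Δ = (-3.726, -0.777).

(-3.726, -0.777)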